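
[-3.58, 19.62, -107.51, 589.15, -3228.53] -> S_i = -3.58*(-5.48)^i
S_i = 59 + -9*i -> [59, 50, 41, 32, 23]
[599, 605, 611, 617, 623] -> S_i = 599 + 6*i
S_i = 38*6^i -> [38, 228, 1368, 8208, 49248]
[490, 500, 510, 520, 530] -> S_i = 490 + 10*i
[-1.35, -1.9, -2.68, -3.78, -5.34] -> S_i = -1.35*1.41^i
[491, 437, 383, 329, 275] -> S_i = 491 + -54*i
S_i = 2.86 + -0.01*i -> [2.86, 2.85, 2.84, 2.83, 2.82]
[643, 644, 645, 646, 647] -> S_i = 643 + 1*i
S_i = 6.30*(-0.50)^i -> [6.3, -3.15, 1.58, -0.79, 0.39]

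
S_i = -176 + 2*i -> [-176, -174, -172, -170, -168]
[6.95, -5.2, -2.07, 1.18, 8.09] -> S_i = Random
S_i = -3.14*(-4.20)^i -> [-3.14, 13.19, -55.39, 232.64, -977.07]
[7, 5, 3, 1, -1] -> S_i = 7 + -2*i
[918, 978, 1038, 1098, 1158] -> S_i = 918 + 60*i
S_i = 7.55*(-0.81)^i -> [7.55, -6.12, 4.95, -4.01, 3.25]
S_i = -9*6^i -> [-9, -54, -324, -1944, -11664]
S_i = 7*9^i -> [7, 63, 567, 5103, 45927]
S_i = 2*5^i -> [2, 10, 50, 250, 1250]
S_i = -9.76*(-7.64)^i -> [-9.76, 74.57, -569.69, 4352.41, -33252.42]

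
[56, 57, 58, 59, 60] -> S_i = 56 + 1*i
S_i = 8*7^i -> [8, 56, 392, 2744, 19208]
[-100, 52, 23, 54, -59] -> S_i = Random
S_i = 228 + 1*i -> [228, 229, 230, 231, 232]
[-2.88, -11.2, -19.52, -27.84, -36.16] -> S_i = -2.88 + -8.32*i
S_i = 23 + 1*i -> [23, 24, 25, 26, 27]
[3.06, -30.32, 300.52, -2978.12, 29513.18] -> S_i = 3.06*(-9.91)^i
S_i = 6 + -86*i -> [6, -80, -166, -252, -338]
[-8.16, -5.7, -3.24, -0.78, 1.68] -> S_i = -8.16 + 2.46*i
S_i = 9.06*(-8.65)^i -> [9.06, -78.37, 677.89, -5863.76, 50721.56]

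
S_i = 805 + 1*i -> [805, 806, 807, 808, 809]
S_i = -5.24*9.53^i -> [-5.24, -49.94, -475.9, -4535.34, -43221.8]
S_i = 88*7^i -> [88, 616, 4312, 30184, 211288]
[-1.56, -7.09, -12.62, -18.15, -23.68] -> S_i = -1.56 + -5.53*i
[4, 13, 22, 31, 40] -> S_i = 4 + 9*i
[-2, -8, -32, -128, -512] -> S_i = -2*4^i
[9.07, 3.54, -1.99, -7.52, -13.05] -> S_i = 9.07 + -5.53*i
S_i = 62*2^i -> [62, 124, 248, 496, 992]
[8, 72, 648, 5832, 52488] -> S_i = 8*9^i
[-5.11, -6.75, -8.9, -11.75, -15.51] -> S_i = -5.11*1.32^i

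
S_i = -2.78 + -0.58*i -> [-2.78, -3.36, -3.94, -4.52, -5.1]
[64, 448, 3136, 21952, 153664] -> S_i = 64*7^i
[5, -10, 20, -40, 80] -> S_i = 5*-2^i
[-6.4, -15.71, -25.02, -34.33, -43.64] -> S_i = -6.40 + -9.31*i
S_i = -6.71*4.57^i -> [-6.71, -30.66, -140.14, -640.43, -2926.76]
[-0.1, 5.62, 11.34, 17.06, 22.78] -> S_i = -0.10 + 5.72*i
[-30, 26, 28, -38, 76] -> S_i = Random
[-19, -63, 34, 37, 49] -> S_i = Random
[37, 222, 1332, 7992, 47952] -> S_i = 37*6^i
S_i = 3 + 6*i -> [3, 9, 15, 21, 27]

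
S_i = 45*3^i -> [45, 135, 405, 1215, 3645]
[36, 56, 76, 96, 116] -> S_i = 36 + 20*i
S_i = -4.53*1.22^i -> [-4.53, -5.53, -6.74, -8.23, -10.04]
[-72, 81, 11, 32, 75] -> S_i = Random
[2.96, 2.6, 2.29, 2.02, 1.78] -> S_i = 2.96*0.88^i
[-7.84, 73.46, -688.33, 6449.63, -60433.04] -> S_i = -7.84*(-9.37)^i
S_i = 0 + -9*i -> [0, -9, -18, -27, -36]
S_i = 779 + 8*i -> [779, 787, 795, 803, 811]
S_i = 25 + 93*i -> [25, 118, 211, 304, 397]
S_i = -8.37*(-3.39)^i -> [-8.37, 28.37, -96.19, 326.08, -1105.41]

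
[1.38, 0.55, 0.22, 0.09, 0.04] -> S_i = 1.38*0.40^i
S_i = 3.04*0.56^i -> [3.04, 1.7, 0.95, 0.53, 0.3]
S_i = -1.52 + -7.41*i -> [-1.52, -8.93, -16.34, -23.75, -31.16]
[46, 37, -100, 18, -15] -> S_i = Random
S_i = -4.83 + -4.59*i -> [-4.83, -9.42, -14.01, -18.6, -23.19]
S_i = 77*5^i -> [77, 385, 1925, 9625, 48125]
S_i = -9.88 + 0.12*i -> [-9.88, -9.76, -9.64, -9.52, -9.4]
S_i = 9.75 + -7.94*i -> [9.75, 1.81, -6.13, -14.07, -22.01]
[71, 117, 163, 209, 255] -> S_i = 71 + 46*i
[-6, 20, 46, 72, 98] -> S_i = -6 + 26*i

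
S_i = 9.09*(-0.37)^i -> [9.09, -3.36, 1.24, -0.46, 0.17]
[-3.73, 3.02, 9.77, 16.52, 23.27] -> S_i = -3.73 + 6.75*i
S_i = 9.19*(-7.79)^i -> [9.19, -71.59, 557.69, -4344.38, 33842.73]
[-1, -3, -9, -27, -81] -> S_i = -1*3^i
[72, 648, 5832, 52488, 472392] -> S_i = 72*9^i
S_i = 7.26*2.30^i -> [7.26, 16.7, 38.41, 88.33, 203.16]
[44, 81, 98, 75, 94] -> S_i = Random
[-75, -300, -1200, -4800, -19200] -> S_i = -75*4^i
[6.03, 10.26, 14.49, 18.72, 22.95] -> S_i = 6.03 + 4.23*i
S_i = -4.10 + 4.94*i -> [-4.1, 0.84, 5.78, 10.72, 15.66]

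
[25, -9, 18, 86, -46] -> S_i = Random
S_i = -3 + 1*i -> [-3, -2, -1, 0, 1]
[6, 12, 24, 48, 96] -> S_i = 6*2^i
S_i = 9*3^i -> [9, 27, 81, 243, 729]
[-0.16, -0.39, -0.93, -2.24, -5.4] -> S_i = -0.16*2.41^i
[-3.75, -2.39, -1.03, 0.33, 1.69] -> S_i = -3.75 + 1.36*i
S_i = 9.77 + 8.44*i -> [9.77, 18.21, 26.65, 35.09, 43.53]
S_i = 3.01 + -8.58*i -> [3.01, -5.57, -14.15, -22.73, -31.31]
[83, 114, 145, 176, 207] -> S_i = 83 + 31*i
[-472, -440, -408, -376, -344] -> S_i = -472 + 32*i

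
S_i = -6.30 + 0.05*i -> [-6.3, -6.25, -6.2, -6.15, -6.1]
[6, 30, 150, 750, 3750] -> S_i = 6*5^i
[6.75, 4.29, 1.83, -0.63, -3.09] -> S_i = 6.75 + -2.46*i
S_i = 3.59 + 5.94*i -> [3.59, 9.53, 15.47, 21.41, 27.35]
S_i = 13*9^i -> [13, 117, 1053, 9477, 85293]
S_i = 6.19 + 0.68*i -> [6.19, 6.87, 7.55, 8.23, 8.91]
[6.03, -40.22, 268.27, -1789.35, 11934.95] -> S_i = 6.03*(-6.67)^i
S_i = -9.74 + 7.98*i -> [-9.74, -1.76, 6.22, 14.2, 22.18]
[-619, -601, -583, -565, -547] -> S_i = -619 + 18*i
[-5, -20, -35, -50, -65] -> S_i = -5 + -15*i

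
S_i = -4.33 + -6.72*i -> [-4.33, -11.05, -17.77, -24.49, -31.21]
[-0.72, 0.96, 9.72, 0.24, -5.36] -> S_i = Random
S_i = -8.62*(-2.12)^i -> [-8.62, 18.27, -38.74, 82.13, -174.12]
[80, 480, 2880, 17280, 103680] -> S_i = 80*6^i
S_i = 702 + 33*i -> [702, 735, 768, 801, 834]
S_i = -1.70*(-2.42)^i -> [-1.7, 4.11, -9.96, 24.09, -58.31]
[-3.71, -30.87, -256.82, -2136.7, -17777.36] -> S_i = -3.71*8.32^i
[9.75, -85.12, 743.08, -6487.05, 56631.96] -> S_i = 9.75*(-8.73)^i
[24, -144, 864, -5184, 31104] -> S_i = 24*-6^i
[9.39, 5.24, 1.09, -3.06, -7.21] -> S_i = 9.39 + -4.15*i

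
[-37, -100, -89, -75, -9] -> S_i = Random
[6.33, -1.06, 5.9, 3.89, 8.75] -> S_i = Random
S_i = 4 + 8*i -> [4, 12, 20, 28, 36]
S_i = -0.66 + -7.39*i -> [-0.66, -8.05, -15.44, -22.83, -30.22]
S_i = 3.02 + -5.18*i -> [3.02, -2.16, -7.34, -12.52, -17.7]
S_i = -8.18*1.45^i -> [-8.18, -11.86, -17.2, -24.94, -36.16]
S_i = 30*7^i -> [30, 210, 1470, 10290, 72030]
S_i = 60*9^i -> [60, 540, 4860, 43740, 393660]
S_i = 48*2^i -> [48, 96, 192, 384, 768]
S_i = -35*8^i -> [-35, -280, -2240, -17920, -143360]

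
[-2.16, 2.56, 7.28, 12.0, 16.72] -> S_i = -2.16 + 4.72*i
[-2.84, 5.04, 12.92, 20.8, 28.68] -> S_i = -2.84 + 7.88*i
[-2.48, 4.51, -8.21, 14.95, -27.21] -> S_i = -2.48*(-1.82)^i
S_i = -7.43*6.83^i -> [-7.43, -50.75, -346.6, -2367.29, -16168.57]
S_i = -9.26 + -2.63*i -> [-9.26, -11.89, -14.52, -17.15, -19.78]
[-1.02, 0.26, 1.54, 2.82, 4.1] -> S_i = -1.02 + 1.28*i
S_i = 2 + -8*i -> [2, -6, -14, -22, -30]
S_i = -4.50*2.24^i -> [-4.5, -10.08, -22.58, -50.58, -113.29]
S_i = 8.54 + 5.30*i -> [8.54, 13.84, 19.14, 24.44, 29.74]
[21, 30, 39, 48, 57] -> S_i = 21 + 9*i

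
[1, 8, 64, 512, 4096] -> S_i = 1*8^i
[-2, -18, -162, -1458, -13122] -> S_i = -2*9^i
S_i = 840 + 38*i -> [840, 878, 916, 954, 992]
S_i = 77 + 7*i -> [77, 84, 91, 98, 105]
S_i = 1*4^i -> [1, 4, 16, 64, 256]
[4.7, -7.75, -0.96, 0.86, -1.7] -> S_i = Random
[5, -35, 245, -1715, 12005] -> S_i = 5*-7^i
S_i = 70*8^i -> [70, 560, 4480, 35840, 286720]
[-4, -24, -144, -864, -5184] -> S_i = -4*6^i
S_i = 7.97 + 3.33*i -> [7.97, 11.3, 14.63, 17.96, 21.29]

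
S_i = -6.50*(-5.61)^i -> [-6.5, 36.47, -204.57, 1147.63, -6438.21]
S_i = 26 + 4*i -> [26, 30, 34, 38, 42]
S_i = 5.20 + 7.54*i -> [5.2, 12.74, 20.28, 27.82, 35.36]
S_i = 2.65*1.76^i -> [2.65, 4.66, 8.21, 14.45, 25.43]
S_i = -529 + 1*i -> [-529, -528, -527, -526, -525]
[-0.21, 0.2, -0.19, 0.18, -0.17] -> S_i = -0.21*(-0.95)^i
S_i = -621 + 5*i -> [-621, -616, -611, -606, -601]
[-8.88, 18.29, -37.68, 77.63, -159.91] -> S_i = -8.88*(-2.06)^i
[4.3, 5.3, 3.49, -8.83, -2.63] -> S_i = Random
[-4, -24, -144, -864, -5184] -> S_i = -4*6^i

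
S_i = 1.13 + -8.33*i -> [1.13, -7.2, -15.53, -23.86, -32.19]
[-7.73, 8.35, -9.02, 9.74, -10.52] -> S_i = -7.73*(-1.08)^i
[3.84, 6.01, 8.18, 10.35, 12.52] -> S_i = 3.84 + 2.17*i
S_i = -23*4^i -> [-23, -92, -368, -1472, -5888]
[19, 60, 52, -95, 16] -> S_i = Random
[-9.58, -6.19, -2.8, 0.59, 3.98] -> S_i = -9.58 + 3.39*i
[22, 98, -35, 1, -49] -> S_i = Random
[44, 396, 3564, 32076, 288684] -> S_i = 44*9^i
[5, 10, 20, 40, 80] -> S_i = 5*2^i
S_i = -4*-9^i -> [-4, 36, -324, 2916, -26244]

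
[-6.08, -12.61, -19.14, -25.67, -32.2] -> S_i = -6.08 + -6.53*i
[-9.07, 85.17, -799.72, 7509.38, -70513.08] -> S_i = -9.07*(-9.39)^i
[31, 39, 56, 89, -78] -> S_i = Random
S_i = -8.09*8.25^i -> [-8.09, -66.74, -550.63, -4542.66, -37476.96]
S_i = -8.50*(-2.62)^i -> [-8.5, 22.27, -58.35, 152.87, -400.52]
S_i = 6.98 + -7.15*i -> [6.98, -0.17, -7.32, -14.47, -21.62]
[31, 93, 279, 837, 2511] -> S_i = 31*3^i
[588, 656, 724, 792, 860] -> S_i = 588 + 68*i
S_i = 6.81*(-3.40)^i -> [6.81, -23.15, 78.72, -267.66, 910.04]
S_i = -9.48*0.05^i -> [-9.48, -0.47, -0.02, -0.0, -0.0]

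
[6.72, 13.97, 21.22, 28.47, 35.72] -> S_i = 6.72 + 7.25*i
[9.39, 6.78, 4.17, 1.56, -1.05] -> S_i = 9.39 + -2.61*i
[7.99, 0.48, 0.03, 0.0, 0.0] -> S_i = 7.99*0.06^i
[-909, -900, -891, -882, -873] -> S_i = -909 + 9*i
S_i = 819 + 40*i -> [819, 859, 899, 939, 979]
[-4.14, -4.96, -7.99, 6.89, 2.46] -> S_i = Random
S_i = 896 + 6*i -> [896, 902, 908, 914, 920]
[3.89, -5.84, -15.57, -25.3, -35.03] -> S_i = 3.89 + -9.73*i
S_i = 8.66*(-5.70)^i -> [8.66, -49.36, 281.36, -1603.77, 9141.5]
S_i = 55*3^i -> [55, 165, 495, 1485, 4455]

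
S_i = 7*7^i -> [7, 49, 343, 2401, 16807]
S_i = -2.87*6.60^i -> [-2.87, -18.94, -125.02, -825.11, -5445.75]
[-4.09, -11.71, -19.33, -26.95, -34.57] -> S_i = -4.09 + -7.62*i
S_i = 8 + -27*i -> [8, -19, -46, -73, -100]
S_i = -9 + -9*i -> [-9, -18, -27, -36, -45]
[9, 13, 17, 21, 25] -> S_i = 9 + 4*i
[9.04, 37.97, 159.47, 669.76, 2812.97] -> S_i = 9.04*4.20^i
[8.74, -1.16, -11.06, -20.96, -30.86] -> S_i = 8.74 + -9.90*i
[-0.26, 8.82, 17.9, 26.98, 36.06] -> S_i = -0.26 + 9.08*i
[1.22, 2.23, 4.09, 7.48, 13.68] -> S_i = 1.22*1.83^i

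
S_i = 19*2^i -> [19, 38, 76, 152, 304]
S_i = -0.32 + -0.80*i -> [-0.32, -1.12, -1.92, -2.72, -3.52]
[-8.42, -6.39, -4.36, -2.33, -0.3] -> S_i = -8.42 + 2.03*i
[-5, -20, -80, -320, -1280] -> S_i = -5*4^i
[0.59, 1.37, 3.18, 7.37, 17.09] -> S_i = 0.59*2.32^i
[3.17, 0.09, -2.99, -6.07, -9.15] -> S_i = 3.17 + -3.08*i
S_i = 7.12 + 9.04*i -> [7.12, 16.16, 25.2, 34.24, 43.28]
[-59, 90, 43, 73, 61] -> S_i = Random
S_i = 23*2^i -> [23, 46, 92, 184, 368]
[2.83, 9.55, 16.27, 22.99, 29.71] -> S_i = 2.83 + 6.72*i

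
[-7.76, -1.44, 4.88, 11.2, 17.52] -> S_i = -7.76 + 6.32*i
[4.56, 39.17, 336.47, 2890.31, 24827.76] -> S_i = 4.56*8.59^i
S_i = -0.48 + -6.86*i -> [-0.48, -7.34, -14.2, -21.06, -27.92]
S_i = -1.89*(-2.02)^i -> [-1.89, 3.82, -7.71, 15.58, -31.47]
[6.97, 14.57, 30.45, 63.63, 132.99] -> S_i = 6.97*2.09^i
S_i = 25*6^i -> [25, 150, 900, 5400, 32400]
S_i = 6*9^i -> [6, 54, 486, 4374, 39366]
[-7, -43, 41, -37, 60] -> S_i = Random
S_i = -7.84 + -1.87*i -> [-7.84, -9.71, -11.58, -13.45, -15.32]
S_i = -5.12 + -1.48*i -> [-5.12, -6.6, -8.08, -9.56, -11.04]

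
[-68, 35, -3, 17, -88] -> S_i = Random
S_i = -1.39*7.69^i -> [-1.39, -10.69, -82.2, -632.11, -4860.94]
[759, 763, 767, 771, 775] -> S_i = 759 + 4*i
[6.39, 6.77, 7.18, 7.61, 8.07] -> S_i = 6.39*1.06^i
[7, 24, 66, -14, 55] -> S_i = Random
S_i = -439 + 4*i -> [-439, -435, -431, -427, -423]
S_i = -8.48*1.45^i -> [-8.48, -12.3, -17.83, -25.85, -37.49]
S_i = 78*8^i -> [78, 624, 4992, 39936, 319488]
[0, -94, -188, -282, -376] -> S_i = 0 + -94*i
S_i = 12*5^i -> [12, 60, 300, 1500, 7500]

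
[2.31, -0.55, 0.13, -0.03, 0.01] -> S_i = 2.31*(-0.24)^i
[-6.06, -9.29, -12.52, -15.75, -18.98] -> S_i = -6.06 + -3.23*i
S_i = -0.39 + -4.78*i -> [-0.39, -5.17, -9.95, -14.73, -19.51]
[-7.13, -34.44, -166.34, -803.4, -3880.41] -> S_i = -7.13*4.83^i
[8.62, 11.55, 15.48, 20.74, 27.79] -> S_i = 8.62*1.34^i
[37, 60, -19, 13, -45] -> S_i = Random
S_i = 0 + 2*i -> [0, 2, 4, 6, 8]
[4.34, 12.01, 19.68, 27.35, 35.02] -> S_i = 4.34 + 7.67*i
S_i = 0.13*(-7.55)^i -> [0.13, -0.98, 7.41, -55.95, 422.41]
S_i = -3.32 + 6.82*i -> [-3.32, 3.5, 10.32, 17.14, 23.96]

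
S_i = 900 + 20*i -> [900, 920, 940, 960, 980]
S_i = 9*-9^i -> [9, -81, 729, -6561, 59049]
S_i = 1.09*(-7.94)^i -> [1.09, -8.65, 68.72, -545.62, 4332.2]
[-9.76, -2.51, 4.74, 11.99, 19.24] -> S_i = -9.76 + 7.25*i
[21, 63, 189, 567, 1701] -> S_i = 21*3^i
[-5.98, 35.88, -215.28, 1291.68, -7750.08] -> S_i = -5.98*(-6.00)^i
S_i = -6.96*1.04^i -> [-6.96, -7.24, -7.53, -7.83, -8.14]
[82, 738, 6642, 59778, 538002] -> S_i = 82*9^i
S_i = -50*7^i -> [-50, -350, -2450, -17150, -120050]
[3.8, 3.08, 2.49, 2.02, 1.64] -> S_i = 3.80*0.81^i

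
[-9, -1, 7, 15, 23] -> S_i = -9 + 8*i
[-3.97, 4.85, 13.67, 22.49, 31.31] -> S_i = -3.97 + 8.82*i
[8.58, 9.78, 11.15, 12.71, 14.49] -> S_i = 8.58*1.14^i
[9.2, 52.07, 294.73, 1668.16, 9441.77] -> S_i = 9.20*5.66^i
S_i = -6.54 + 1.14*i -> [-6.54, -5.4, -4.26, -3.12, -1.98]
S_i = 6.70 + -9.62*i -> [6.7, -2.92, -12.54, -22.16, -31.78]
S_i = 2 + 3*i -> [2, 5, 8, 11, 14]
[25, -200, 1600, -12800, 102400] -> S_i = 25*-8^i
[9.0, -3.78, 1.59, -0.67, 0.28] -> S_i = 9.00*(-0.42)^i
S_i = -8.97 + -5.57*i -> [-8.97, -14.54, -20.11, -25.68, -31.25]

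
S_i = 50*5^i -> [50, 250, 1250, 6250, 31250]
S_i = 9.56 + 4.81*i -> [9.56, 14.37, 19.18, 23.99, 28.8]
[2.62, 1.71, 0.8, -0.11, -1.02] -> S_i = 2.62 + -0.91*i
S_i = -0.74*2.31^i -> [-0.74, -1.71, -3.95, -9.12, -21.07]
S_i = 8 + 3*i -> [8, 11, 14, 17, 20]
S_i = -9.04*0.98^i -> [-9.04, -8.86, -8.68, -8.51, -8.34]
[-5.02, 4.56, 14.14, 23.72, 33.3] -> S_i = -5.02 + 9.58*i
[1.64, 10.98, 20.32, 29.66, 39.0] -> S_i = 1.64 + 9.34*i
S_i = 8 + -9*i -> [8, -1, -10, -19, -28]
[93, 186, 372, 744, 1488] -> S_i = 93*2^i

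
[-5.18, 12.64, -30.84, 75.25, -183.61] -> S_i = -5.18*(-2.44)^i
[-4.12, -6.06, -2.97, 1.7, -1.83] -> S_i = Random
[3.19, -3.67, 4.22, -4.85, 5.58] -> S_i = 3.19*(-1.15)^i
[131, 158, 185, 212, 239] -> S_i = 131 + 27*i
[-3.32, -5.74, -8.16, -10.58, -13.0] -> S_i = -3.32 + -2.42*i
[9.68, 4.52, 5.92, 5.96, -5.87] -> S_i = Random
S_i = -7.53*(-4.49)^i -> [-7.53, 33.81, -151.81, 681.61, -3060.42]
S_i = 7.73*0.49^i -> [7.73, 3.79, 1.86, 0.91, 0.45]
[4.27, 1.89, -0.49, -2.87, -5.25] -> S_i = 4.27 + -2.38*i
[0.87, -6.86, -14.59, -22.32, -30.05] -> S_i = 0.87 + -7.73*i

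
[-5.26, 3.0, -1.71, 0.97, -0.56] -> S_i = -5.26*(-0.57)^i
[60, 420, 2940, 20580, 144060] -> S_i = 60*7^i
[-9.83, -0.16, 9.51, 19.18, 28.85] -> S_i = -9.83 + 9.67*i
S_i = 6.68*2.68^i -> [6.68, 17.9, 47.98, 128.58, 344.6]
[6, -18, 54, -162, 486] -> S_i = 6*-3^i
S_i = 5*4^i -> [5, 20, 80, 320, 1280]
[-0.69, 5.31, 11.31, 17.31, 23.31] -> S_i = -0.69 + 6.00*i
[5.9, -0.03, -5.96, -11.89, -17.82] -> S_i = 5.90 + -5.93*i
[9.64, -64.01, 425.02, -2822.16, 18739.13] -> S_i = 9.64*(-6.64)^i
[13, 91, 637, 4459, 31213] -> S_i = 13*7^i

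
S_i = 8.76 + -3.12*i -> [8.76, 5.64, 2.52, -0.6, -3.72]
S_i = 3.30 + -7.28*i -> [3.3, -3.98, -11.26, -18.54, -25.82]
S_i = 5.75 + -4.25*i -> [5.75, 1.5, -2.75, -7.0, -11.25]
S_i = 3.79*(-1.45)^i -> [3.79, -5.5, 7.97, -11.55, 16.75]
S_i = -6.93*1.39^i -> [-6.93, -9.63, -13.39, -18.61, -25.87]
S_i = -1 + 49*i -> [-1, 48, 97, 146, 195]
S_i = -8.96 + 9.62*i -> [-8.96, 0.66, 10.28, 19.9, 29.52]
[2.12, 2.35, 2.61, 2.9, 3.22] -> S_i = 2.12*1.11^i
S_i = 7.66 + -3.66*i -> [7.66, 4.0, 0.34, -3.32, -6.98]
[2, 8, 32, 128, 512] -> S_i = 2*4^i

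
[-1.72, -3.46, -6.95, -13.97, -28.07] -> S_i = -1.72*2.01^i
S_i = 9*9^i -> [9, 81, 729, 6561, 59049]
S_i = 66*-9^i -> [66, -594, 5346, -48114, 433026]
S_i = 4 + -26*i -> [4, -22, -48, -74, -100]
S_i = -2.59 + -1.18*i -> [-2.59, -3.77, -4.95, -6.13, -7.31]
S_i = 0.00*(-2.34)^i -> [0.0, -0.0, 0.0, -0.0, 0.0]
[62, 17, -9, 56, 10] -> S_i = Random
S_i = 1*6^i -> [1, 6, 36, 216, 1296]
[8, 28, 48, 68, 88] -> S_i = 8 + 20*i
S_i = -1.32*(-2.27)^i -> [-1.32, 3.0, -6.8, 15.44, -35.05]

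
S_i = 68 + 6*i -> [68, 74, 80, 86, 92]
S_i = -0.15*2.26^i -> [-0.15, -0.34, -0.77, -1.73, -3.91]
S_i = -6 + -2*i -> [-6, -8, -10, -12, -14]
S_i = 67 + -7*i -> [67, 60, 53, 46, 39]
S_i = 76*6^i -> [76, 456, 2736, 16416, 98496]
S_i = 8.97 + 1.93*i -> [8.97, 10.9, 12.83, 14.76, 16.69]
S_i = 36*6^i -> [36, 216, 1296, 7776, 46656]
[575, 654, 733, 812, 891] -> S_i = 575 + 79*i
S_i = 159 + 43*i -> [159, 202, 245, 288, 331]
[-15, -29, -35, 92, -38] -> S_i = Random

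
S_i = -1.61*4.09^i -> [-1.61, -6.58, -26.93, -110.15, -450.53]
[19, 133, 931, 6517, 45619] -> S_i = 19*7^i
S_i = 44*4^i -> [44, 176, 704, 2816, 11264]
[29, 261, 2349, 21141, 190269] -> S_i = 29*9^i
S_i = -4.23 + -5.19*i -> [-4.23, -9.42, -14.61, -19.8, -24.99]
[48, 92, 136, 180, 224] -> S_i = 48 + 44*i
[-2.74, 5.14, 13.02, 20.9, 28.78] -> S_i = -2.74 + 7.88*i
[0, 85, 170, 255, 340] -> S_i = 0 + 85*i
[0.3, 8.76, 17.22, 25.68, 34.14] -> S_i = 0.30 + 8.46*i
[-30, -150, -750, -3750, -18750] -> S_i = -30*5^i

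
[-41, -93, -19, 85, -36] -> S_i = Random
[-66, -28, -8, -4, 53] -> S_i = Random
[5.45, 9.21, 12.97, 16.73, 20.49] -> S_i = 5.45 + 3.76*i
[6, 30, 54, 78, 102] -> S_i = 6 + 24*i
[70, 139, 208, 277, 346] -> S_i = 70 + 69*i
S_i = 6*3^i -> [6, 18, 54, 162, 486]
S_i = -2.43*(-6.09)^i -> [-2.43, 14.8, -90.12, 548.86, -3342.53]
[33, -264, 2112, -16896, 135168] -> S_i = 33*-8^i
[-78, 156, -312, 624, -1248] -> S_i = -78*-2^i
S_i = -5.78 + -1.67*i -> [-5.78, -7.45, -9.12, -10.79, -12.46]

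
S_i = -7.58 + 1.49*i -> [-7.58, -6.09, -4.6, -3.11, -1.62]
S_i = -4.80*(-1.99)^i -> [-4.8, 9.55, -19.01, 37.83, -75.28]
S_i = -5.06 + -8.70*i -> [-5.06, -13.76, -22.46, -31.16, -39.86]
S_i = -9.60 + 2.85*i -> [-9.6, -6.75, -3.9, -1.05, 1.8]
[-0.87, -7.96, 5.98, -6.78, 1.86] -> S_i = Random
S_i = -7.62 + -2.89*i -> [-7.62, -10.51, -13.4, -16.29, -19.18]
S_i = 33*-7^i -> [33, -231, 1617, -11319, 79233]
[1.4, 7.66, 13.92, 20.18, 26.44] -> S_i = 1.40 + 6.26*i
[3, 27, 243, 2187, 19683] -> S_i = 3*9^i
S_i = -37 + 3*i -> [-37, -34, -31, -28, -25]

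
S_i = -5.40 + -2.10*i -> [-5.4, -7.5, -9.6, -11.7, -13.8]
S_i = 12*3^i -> [12, 36, 108, 324, 972]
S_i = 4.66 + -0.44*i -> [4.66, 4.22, 3.78, 3.34, 2.9]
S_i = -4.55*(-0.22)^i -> [-4.55, 1.0, -0.22, 0.05, -0.01]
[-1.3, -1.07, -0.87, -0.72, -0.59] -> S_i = -1.30*0.82^i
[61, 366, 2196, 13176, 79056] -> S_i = 61*6^i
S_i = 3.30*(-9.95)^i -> [3.3, -32.83, 326.71, -3250.75, 32344.93]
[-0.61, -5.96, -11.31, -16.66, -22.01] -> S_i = -0.61 + -5.35*i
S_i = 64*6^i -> [64, 384, 2304, 13824, 82944]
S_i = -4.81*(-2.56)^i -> [-4.81, 12.31, -31.52, 80.7, -206.59]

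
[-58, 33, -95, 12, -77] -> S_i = Random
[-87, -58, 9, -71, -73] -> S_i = Random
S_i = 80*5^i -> [80, 400, 2000, 10000, 50000]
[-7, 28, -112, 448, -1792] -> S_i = -7*-4^i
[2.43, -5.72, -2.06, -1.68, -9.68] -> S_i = Random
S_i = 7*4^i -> [7, 28, 112, 448, 1792]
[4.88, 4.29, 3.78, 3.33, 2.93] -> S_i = 4.88*0.88^i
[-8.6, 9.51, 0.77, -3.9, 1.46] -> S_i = Random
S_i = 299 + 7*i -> [299, 306, 313, 320, 327]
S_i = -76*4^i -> [-76, -304, -1216, -4864, -19456]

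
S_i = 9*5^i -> [9, 45, 225, 1125, 5625]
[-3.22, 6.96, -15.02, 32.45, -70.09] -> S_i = -3.22*(-2.16)^i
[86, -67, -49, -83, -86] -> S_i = Random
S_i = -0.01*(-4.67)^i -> [-0.01, 0.05, -0.22, 1.02, -4.76]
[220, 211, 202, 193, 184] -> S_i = 220 + -9*i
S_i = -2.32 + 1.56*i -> [-2.32, -0.76, 0.8, 2.36, 3.92]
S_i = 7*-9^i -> [7, -63, 567, -5103, 45927]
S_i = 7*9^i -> [7, 63, 567, 5103, 45927]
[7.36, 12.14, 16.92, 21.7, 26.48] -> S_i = 7.36 + 4.78*i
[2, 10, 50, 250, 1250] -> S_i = 2*5^i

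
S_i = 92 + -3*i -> [92, 89, 86, 83, 80]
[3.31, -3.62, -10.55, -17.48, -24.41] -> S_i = 3.31 + -6.93*i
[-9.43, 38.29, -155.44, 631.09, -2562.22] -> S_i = -9.43*(-4.06)^i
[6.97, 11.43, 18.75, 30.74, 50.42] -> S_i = 6.97*1.64^i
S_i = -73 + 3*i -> [-73, -70, -67, -64, -61]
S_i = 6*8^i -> [6, 48, 384, 3072, 24576]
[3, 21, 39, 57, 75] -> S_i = 3 + 18*i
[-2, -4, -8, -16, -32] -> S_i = -2*2^i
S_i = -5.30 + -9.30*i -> [-5.3, -14.6, -23.9, -33.2, -42.5]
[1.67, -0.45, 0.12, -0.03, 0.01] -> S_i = 1.67*(-0.27)^i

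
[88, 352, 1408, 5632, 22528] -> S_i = 88*4^i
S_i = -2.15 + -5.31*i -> [-2.15, -7.46, -12.77, -18.08, -23.39]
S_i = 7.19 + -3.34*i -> [7.19, 3.85, 0.51, -2.83, -6.17]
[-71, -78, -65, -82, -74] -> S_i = Random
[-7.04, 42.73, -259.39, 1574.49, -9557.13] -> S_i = -7.04*(-6.07)^i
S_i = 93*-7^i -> [93, -651, 4557, -31899, 223293]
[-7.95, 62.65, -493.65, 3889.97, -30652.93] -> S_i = -7.95*(-7.88)^i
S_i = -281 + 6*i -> [-281, -275, -269, -263, -257]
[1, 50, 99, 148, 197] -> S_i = 1 + 49*i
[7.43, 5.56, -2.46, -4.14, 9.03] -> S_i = Random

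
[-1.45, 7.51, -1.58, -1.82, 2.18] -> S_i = Random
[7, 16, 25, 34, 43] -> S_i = 7 + 9*i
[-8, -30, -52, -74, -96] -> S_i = -8 + -22*i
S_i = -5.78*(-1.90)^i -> [-5.78, 10.98, -20.87, 39.65, -75.33]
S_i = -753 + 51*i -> [-753, -702, -651, -600, -549]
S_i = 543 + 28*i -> [543, 571, 599, 627, 655]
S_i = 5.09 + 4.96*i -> [5.09, 10.05, 15.01, 19.97, 24.93]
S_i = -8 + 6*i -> [-8, -2, 4, 10, 16]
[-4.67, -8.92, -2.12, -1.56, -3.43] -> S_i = Random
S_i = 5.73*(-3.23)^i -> [5.73, -18.51, 59.78, -193.09, 623.68]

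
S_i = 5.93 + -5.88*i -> [5.93, 0.05, -5.83, -11.71, -17.59]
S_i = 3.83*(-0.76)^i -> [3.83, -2.91, 2.21, -1.68, 1.28]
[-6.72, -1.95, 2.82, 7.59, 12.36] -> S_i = -6.72 + 4.77*i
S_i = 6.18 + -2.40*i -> [6.18, 3.78, 1.38, -1.02, -3.42]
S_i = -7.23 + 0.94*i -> [-7.23, -6.29, -5.35, -4.41, -3.47]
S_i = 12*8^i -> [12, 96, 768, 6144, 49152]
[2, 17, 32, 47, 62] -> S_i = 2 + 15*i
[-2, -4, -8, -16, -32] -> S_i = -2*2^i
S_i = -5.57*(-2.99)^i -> [-5.57, 16.65, -49.8, 148.89, -445.18]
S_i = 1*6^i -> [1, 6, 36, 216, 1296]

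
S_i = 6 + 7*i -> [6, 13, 20, 27, 34]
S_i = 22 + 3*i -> [22, 25, 28, 31, 34]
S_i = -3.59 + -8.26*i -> [-3.59, -11.85, -20.11, -28.37, -36.63]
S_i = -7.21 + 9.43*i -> [-7.21, 2.22, 11.65, 21.08, 30.51]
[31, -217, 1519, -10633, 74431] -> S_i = 31*-7^i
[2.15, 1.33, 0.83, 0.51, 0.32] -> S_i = 2.15*0.62^i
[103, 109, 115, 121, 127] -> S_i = 103 + 6*i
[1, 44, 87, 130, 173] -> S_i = 1 + 43*i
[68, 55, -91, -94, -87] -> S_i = Random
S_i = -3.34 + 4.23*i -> [-3.34, 0.89, 5.12, 9.35, 13.58]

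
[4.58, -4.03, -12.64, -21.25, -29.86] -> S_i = 4.58 + -8.61*i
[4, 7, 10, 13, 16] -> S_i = 4 + 3*i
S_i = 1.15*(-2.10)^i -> [1.15, -2.42, 5.07, -10.65, 22.37]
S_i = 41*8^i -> [41, 328, 2624, 20992, 167936]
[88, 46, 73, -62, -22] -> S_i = Random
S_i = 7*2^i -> [7, 14, 28, 56, 112]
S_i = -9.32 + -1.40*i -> [-9.32, -10.72, -12.12, -13.52, -14.92]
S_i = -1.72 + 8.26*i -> [-1.72, 6.54, 14.8, 23.06, 31.32]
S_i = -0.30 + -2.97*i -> [-0.3, -3.27, -6.24, -9.21, -12.18]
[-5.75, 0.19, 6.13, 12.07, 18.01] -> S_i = -5.75 + 5.94*i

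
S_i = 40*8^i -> [40, 320, 2560, 20480, 163840]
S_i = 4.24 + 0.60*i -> [4.24, 4.84, 5.44, 6.04, 6.64]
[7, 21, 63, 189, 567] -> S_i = 7*3^i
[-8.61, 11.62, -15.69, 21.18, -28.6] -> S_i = -8.61*(-1.35)^i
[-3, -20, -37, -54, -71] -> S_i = -3 + -17*i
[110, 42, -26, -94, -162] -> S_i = 110 + -68*i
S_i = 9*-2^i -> [9, -18, 36, -72, 144]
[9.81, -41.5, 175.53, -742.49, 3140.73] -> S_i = 9.81*(-4.23)^i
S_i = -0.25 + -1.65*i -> [-0.25, -1.9, -3.55, -5.2, -6.85]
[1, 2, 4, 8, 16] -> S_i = 1*2^i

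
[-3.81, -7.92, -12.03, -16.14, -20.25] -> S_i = -3.81 + -4.11*i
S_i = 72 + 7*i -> [72, 79, 86, 93, 100]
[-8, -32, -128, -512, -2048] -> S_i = -8*4^i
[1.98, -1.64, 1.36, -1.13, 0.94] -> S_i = 1.98*(-0.83)^i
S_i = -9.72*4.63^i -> [-9.72, -45.0, -208.37, -964.74, -4466.74]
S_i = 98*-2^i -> [98, -196, 392, -784, 1568]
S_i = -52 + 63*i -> [-52, 11, 74, 137, 200]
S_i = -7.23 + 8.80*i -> [-7.23, 1.57, 10.37, 19.17, 27.97]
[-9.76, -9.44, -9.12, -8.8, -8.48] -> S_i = -9.76 + 0.32*i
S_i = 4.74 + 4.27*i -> [4.74, 9.01, 13.28, 17.55, 21.82]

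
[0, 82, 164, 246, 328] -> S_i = 0 + 82*i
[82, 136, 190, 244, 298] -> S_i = 82 + 54*i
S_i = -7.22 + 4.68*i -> [-7.22, -2.54, 2.14, 6.82, 11.5]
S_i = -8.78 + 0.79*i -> [-8.78, -7.99, -7.2, -6.41, -5.62]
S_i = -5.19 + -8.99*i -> [-5.19, -14.18, -23.17, -32.16, -41.15]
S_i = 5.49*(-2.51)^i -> [5.49, -13.78, 34.59, -86.81, 217.91]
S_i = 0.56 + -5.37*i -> [0.56, -4.81, -10.18, -15.55, -20.92]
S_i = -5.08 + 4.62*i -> [-5.08, -0.46, 4.16, 8.78, 13.4]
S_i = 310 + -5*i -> [310, 305, 300, 295, 290]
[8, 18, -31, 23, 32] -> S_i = Random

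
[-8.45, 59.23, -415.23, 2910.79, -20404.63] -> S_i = -8.45*(-7.01)^i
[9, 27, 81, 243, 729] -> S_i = 9*3^i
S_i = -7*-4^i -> [-7, 28, -112, 448, -1792]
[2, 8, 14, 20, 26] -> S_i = 2 + 6*i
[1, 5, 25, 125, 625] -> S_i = 1*5^i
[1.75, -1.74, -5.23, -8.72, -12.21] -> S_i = 1.75 + -3.49*i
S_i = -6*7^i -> [-6, -42, -294, -2058, -14406]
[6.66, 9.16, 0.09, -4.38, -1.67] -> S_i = Random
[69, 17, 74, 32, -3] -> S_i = Random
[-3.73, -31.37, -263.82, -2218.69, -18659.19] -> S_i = -3.73*8.41^i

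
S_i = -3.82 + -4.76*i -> [-3.82, -8.58, -13.34, -18.1, -22.86]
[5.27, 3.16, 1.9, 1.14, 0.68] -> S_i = 5.27*0.60^i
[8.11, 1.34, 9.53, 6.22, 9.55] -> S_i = Random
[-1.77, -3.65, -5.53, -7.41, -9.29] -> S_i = -1.77 + -1.88*i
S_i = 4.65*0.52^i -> [4.65, 2.42, 1.26, 0.65, 0.34]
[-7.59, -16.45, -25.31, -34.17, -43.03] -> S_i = -7.59 + -8.86*i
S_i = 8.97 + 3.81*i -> [8.97, 12.78, 16.59, 20.4, 24.21]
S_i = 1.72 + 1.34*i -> [1.72, 3.06, 4.4, 5.74, 7.08]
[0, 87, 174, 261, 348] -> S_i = 0 + 87*i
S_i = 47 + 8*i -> [47, 55, 63, 71, 79]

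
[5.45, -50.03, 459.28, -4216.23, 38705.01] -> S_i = 5.45*(-9.18)^i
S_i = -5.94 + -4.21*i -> [-5.94, -10.15, -14.36, -18.57, -22.78]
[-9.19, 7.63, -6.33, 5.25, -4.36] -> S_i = -9.19*(-0.83)^i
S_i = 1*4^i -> [1, 4, 16, 64, 256]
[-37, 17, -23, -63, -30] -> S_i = Random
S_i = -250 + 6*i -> [-250, -244, -238, -232, -226]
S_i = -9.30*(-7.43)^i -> [-9.3, 69.1, -513.41, 3814.6, -28342.5]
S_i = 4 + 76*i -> [4, 80, 156, 232, 308]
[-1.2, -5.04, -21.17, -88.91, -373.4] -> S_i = -1.20*4.20^i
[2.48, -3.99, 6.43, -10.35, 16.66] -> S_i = 2.48*(-1.61)^i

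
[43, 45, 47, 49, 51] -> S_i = 43 + 2*i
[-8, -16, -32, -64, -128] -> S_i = -8*2^i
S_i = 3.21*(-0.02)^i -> [3.21, -0.06, 0.0, -0.0, 0.0]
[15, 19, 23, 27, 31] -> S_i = 15 + 4*i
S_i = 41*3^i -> [41, 123, 369, 1107, 3321]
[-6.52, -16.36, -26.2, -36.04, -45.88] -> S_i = -6.52 + -9.84*i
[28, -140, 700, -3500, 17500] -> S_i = 28*-5^i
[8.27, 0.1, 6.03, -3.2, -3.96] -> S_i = Random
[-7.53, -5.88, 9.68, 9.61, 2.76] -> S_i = Random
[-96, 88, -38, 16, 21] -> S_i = Random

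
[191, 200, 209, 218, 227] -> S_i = 191 + 9*i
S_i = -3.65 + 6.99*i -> [-3.65, 3.34, 10.33, 17.32, 24.31]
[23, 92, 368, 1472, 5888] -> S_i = 23*4^i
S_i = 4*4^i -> [4, 16, 64, 256, 1024]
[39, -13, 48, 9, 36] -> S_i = Random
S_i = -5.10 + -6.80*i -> [-5.1, -11.9, -18.7, -25.5, -32.3]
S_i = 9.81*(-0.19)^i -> [9.81, -1.86, 0.35, -0.07, 0.01]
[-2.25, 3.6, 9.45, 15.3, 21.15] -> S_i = -2.25 + 5.85*i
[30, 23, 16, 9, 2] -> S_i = 30 + -7*i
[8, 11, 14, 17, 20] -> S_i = 8 + 3*i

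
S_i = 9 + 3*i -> [9, 12, 15, 18, 21]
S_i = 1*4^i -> [1, 4, 16, 64, 256]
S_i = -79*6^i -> [-79, -474, -2844, -17064, -102384]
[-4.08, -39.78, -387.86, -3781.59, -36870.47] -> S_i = -4.08*9.75^i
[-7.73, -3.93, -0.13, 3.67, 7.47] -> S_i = -7.73 + 3.80*i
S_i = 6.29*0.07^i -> [6.29, 0.44, 0.03, 0.0, 0.0]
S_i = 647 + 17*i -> [647, 664, 681, 698, 715]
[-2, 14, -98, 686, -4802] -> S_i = -2*-7^i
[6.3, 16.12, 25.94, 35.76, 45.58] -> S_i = 6.30 + 9.82*i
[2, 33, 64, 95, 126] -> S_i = 2 + 31*i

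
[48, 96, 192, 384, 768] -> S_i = 48*2^i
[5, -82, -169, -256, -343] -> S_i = 5 + -87*i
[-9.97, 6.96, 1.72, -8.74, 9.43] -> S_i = Random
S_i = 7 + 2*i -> [7, 9, 11, 13, 15]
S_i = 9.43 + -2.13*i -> [9.43, 7.3, 5.17, 3.04, 0.91]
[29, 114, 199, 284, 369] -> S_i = 29 + 85*i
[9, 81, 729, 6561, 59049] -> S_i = 9*9^i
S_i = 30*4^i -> [30, 120, 480, 1920, 7680]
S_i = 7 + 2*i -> [7, 9, 11, 13, 15]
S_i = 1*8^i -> [1, 8, 64, 512, 4096]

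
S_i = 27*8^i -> [27, 216, 1728, 13824, 110592]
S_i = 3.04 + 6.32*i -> [3.04, 9.36, 15.68, 22.0, 28.32]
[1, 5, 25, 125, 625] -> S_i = 1*5^i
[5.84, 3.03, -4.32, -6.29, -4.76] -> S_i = Random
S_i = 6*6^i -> [6, 36, 216, 1296, 7776]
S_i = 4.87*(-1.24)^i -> [4.87, -6.04, 7.49, -9.29, 11.51]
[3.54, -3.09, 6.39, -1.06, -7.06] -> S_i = Random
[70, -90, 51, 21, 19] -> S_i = Random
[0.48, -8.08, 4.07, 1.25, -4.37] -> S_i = Random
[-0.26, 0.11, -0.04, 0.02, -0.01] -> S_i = -0.26*(-0.41)^i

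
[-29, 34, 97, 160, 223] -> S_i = -29 + 63*i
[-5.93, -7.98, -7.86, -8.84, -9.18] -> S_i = Random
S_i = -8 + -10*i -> [-8, -18, -28, -38, -48]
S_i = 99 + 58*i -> [99, 157, 215, 273, 331]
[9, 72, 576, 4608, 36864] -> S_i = 9*8^i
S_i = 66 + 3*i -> [66, 69, 72, 75, 78]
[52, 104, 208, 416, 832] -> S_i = 52*2^i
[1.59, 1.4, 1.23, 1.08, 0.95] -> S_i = 1.59*0.88^i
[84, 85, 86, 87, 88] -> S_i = 84 + 1*i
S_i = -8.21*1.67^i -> [-8.21, -13.71, -22.9, -38.24, -63.86]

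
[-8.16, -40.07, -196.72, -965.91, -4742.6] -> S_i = -8.16*4.91^i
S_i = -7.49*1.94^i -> [-7.49, -14.53, -28.19, -54.69, -106.09]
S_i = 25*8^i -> [25, 200, 1600, 12800, 102400]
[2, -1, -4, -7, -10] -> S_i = 2 + -3*i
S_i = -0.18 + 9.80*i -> [-0.18, 9.62, 19.42, 29.22, 39.02]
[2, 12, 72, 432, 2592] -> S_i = 2*6^i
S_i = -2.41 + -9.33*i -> [-2.41, -11.74, -21.07, -30.4, -39.73]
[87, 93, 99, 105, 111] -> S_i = 87 + 6*i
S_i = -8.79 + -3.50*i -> [-8.79, -12.29, -15.79, -19.29, -22.79]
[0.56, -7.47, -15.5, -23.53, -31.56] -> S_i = 0.56 + -8.03*i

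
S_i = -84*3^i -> [-84, -252, -756, -2268, -6804]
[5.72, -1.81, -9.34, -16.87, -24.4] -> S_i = 5.72 + -7.53*i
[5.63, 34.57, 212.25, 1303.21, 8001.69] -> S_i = 5.63*6.14^i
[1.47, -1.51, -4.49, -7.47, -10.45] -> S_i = 1.47 + -2.98*i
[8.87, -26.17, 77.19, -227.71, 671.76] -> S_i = 8.87*(-2.95)^i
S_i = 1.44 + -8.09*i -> [1.44, -6.65, -14.74, -22.83, -30.92]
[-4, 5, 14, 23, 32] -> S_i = -4 + 9*i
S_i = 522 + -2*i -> [522, 520, 518, 516, 514]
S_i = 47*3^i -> [47, 141, 423, 1269, 3807]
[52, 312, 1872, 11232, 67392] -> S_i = 52*6^i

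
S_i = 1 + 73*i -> [1, 74, 147, 220, 293]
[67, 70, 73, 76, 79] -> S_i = 67 + 3*i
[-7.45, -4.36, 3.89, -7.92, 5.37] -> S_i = Random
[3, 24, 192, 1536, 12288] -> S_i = 3*8^i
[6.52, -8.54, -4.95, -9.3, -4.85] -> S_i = Random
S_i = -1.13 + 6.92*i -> [-1.13, 5.79, 12.71, 19.63, 26.55]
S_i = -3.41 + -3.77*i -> [-3.41, -7.18, -10.95, -14.72, -18.49]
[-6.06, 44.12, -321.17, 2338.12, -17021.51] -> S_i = -6.06*(-7.28)^i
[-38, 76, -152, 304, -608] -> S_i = -38*-2^i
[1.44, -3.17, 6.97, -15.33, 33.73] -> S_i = 1.44*(-2.20)^i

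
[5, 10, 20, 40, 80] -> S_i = 5*2^i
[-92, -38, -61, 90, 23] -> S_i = Random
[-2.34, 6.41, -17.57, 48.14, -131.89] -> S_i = -2.34*(-2.74)^i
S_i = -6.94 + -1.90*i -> [-6.94, -8.84, -10.74, -12.64, -14.54]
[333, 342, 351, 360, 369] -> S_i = 333 + 9*i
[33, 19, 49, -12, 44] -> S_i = Random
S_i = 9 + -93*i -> [9, -84, -177, -270, -363]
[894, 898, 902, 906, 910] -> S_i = 894 + 4*i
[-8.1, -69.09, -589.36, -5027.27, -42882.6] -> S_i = -8.10*8.53^i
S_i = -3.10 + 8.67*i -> [-3.1, 5.57, 14.24, 22.91, 31.58]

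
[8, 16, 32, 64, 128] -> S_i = 8*2^i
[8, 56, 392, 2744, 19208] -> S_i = 8*7^i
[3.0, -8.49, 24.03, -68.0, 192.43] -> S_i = 3.00*(-2.83)^i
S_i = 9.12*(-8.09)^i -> [9.12, -73.78, 596.89, -4828.81, 39065.1]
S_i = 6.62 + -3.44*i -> [6.62, 3.18, -0.26, -3.7, -7.14]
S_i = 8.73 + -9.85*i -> [8.73, -1.12, -10.97, -20.82, -30.67]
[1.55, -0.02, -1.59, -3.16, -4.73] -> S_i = 1.55 + -1.57*i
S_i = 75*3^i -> [75, 225, 675, 2025, 6075]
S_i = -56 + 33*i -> [-56, -23, 10, 43, 76]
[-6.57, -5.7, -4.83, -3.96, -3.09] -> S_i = -6.57 + 0.87*i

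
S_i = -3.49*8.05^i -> [-3.49, -28.09, -226.16, -1820.59, -14655.78]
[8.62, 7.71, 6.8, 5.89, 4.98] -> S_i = 8.62 + -0.91*i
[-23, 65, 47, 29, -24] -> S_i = Random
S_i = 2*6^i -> [2, 12, 72, 432, 2592]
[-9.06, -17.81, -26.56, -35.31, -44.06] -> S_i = -9.06 + -8.75*i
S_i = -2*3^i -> [-2, -6, -18, -54, -162]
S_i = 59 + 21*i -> [59, 80, 101, 122, 143]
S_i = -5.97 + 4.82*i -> [-5.97, -1.15, 3.67, 8.49, 13.31]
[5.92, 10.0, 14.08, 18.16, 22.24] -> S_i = 5.92 + 4.08*i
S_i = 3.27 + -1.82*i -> [3.27, 1.45, -0.37, -2.19, -4.01]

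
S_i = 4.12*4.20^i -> [4.12, 17.3, 72.68, 305.24, 1282.02]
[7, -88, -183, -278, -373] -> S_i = 7 + -95*i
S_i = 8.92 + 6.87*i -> [8.92, 15.79, 22.66, 29.53, 36.4]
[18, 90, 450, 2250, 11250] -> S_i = 18*5^i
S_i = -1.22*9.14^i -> [-1.22, -11.15, -101.92, -931.53, -8514.22]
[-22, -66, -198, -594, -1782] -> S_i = -22*3^i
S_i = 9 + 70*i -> [9, 79, 149, 219, 289]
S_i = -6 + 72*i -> [-6, 66, 138, 210, 282]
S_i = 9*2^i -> [9, 18, 36, 72, 144]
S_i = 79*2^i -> [79, 158, 316, 632, 1264]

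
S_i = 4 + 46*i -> [4, 50, 96, 142, 188]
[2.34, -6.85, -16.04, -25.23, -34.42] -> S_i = 2.34 + -9.19*i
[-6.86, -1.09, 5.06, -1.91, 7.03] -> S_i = Random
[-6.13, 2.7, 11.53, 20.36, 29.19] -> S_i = -6.13 + 8.83*i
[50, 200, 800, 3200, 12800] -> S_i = 50*4^i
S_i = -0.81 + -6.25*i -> [-0.81, -7.06, -13.31, -19.56, -25.81]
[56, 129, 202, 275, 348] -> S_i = 56 + 73*i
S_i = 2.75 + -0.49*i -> [2.75, 2.26, 1.77, 1.28, 0.79]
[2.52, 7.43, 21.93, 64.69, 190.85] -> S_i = 2.52*2.95^i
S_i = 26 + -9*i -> [26, 17, 8, -1, -10]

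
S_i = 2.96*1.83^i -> [2.96, 5.42, 9.91, 18.14, 33.2]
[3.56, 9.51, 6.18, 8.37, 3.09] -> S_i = Random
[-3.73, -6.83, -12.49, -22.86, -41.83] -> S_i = -3.73*1.83^i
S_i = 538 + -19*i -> [538, 519, 500, 481, 462]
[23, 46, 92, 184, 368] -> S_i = 23*2^i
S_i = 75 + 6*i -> [75, 81, 87, 93, 99]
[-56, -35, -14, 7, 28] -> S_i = -56 + 21*i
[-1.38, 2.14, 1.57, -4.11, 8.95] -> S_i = Random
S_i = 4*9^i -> [4, 36, 324, 2916, 26244]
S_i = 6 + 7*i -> [6, 13, 20, 27, 34]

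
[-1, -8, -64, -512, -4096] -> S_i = -1*8^i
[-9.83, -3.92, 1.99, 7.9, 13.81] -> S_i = -9.83 + 5.91*i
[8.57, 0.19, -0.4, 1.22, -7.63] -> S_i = Random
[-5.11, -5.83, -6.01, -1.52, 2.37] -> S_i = Random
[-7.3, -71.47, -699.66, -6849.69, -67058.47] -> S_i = -7.30*9.79^i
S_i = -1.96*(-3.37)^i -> [-1.96, 6.61, -22.26, 75.01, -252.8]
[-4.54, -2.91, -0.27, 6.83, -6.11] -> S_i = Random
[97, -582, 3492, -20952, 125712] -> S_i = 97*-6^i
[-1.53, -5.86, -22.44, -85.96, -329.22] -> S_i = -1.53*3.83^i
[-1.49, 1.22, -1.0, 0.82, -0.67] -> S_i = -1.49*(-0.82)^i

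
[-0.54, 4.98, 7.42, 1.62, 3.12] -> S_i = Random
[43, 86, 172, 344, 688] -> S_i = 43*2^i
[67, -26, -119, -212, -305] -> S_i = 67 + -93*i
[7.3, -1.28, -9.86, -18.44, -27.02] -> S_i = 7.30 + -8.58*i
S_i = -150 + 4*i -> [-150, -146, -142, -138, -134]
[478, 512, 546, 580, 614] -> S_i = 478 + 34*i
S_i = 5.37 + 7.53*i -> [5.37, 12.9, 20.43, 27.96, 35.49]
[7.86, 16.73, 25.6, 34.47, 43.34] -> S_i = 7.86 + 8.87*i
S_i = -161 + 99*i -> [-161, -62, 37, 136, 235]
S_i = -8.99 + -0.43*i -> [-8.99, -9.42, -9.85, -10.28, -10.71]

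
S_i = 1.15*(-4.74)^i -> [1.15, -5.45, 25.84, -122.47, 580.51]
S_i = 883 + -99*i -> [883, 784, 685, 586, 487]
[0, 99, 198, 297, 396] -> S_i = 0 + 99*i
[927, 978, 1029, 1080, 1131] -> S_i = 927 + 51*i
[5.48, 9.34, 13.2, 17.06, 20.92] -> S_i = 5.48 + 3.86*i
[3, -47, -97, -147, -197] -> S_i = 3 + -50*i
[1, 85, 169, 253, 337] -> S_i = 1 + 84*i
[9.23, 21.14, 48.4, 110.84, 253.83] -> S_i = 9.23*2.29^i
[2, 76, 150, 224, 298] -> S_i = 2 + 74*i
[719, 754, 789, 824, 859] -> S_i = 719 + 35*i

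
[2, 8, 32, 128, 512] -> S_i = 2*4^i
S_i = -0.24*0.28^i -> [-0.24, -0.07, -0.02, -0.01, -0.0]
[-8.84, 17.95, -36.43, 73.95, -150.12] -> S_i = -8.84*(-2.03)^i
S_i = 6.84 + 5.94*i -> [6.84, 12.78, 18.72, 24.66, 30.6]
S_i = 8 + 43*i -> [8, 51, 94, 137, 180]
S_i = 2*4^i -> [2, 8, 32, 128, 512]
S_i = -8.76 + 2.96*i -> [-8.76, -5.8, -2.84, 0.12, 3.08]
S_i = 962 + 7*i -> [962, 969, 976, 983, 990]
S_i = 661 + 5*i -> [661, 666, 671, 676, 681]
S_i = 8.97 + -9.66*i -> [8.97, -0.69, -10.35, -20.01, -29.67]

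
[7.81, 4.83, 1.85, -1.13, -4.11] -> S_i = 7.81 + -2.98*i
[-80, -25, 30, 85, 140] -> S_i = -80 + 55*i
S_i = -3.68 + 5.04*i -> [-3.68, 1.36, 6.4, 11.44, 16.48]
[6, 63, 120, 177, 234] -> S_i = 6 + 57*i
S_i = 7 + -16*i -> [7, -9, -25, -41, -57]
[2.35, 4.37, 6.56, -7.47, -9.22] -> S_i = Random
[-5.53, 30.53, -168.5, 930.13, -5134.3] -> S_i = -5.53*(-5.52)^i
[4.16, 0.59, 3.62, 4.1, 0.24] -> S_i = Random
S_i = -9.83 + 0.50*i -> [-9.83, -9.33, -8.83, -8.33, -7.83]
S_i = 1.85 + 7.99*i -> [1.85, 9.84, 17.83, 25.82, 33.81]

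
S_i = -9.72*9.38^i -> [-9.72, -91.17, -855.21, -8021.85, -75245.0]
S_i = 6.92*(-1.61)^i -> [6.92, -11.14, 17.94, -28.88, 46.5]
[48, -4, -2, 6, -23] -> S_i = Random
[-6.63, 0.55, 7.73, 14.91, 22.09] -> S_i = -6.63 + 7.18*i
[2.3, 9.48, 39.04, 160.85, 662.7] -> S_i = 2.30*4.12^i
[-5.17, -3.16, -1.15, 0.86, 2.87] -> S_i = -5.17 + 2.01*i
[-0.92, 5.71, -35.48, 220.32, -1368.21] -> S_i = -0.92*(-6.21)^i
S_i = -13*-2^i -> [-13, 26, -52, 104, -208]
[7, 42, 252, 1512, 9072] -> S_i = 7*6^i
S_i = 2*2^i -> [2, 4, 8, 16, 32]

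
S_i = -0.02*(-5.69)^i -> [-0.02, 0.11, -0.65, 3.68, -20.96]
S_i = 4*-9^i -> [4, -36, 324, -2916, 26244]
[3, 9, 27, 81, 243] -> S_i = 3*3^i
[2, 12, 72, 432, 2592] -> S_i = 2*6^i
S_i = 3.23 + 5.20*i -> [3.23, 8.43, 13.63, 18.83, 24.03]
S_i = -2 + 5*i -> [-2, 3, 8, 13, 18]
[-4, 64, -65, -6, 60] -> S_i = Random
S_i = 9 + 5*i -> [9, 14, 19, 24, 29]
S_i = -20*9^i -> [-20, -180, -1620, -14580, -131220]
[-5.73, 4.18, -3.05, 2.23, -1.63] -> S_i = -5.73*(-0.73)^i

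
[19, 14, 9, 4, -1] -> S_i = 19 + -5*i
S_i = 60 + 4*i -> [60, 64, 68, 72, 76]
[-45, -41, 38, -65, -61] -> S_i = Random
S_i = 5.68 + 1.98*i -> [5.68, 7.66, 9.64, 11.62, 13.6]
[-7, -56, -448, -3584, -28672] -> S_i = -7*8^i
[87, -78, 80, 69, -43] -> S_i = Random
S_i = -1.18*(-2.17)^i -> [-1.18, 2.56, -5.56, 12.06, -26.17]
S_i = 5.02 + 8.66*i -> [5.02, 13.68, 22.34, 31.0, 39.66]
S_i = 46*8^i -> [46, 368, 2944, 23552, 188416]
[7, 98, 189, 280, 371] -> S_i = 7 + 91*i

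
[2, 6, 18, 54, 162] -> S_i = 2*3^i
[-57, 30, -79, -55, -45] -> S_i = Random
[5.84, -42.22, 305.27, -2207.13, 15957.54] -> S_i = 5.84*(-7.23)^i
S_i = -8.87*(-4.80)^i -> [-8.87, 42.58, -204.36, 980.95, -4708.56]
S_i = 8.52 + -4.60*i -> [8.52, 3.92, -0.68, -5.28, -9.88]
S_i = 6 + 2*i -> [6, 8, 10, 12, 14]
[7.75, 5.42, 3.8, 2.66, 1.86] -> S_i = 7.75*0.70^i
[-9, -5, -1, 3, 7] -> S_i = -9 + 4*i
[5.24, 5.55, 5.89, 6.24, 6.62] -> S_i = 5.24*1.06^i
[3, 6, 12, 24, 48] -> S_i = 3*2^i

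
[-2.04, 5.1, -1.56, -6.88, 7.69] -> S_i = Random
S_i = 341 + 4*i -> [341, 345, 349, 353, 357]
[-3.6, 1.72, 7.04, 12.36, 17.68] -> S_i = -3.60 + 5.32*i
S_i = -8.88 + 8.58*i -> [-8.88, -0.3, 8.28, 16.86, 25.44]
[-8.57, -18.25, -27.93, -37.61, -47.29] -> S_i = -8.57 + -9.68*i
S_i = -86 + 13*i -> [-86, -73, -60, -47, -34]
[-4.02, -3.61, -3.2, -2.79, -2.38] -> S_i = -4.02 + 0.41*i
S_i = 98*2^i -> [98, 196, 392, 784, 1568]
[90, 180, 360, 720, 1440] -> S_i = 90*2^i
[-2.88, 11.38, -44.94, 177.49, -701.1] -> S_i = -2.88*(-3.95)^i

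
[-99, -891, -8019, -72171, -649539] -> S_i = -99*9^i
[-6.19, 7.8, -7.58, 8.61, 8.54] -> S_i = Random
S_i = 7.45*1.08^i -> [7.45, 8.05, 8.69, 9.38, 10.14]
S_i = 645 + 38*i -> [645, 683, 721, 759, 797]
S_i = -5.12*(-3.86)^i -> [-5.12, 19.76, -76.29, 294.46, -1136.63]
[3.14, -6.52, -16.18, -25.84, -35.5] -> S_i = 3.14 + -9.66*i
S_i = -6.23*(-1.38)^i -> [-6.23, 8.6, -11.86, 16.37, -22.59]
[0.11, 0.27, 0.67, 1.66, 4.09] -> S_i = 0.11*2.47^i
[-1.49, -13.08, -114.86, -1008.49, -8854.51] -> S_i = -1.49*8.78^i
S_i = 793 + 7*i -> [793, 800, 807, 814, 821]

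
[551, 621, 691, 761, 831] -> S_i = 551 + 70*i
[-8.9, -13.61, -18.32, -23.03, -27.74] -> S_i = -8.90 + -4.71*i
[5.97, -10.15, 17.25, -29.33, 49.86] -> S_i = 5.97*(-1.70)^i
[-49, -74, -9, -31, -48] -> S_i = Random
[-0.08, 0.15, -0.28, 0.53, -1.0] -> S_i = -0.08*(-1.88)^i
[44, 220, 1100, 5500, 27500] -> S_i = 44*5^i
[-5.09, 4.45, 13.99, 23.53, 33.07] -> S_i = -5.09 + 9.54*i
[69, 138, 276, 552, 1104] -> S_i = 69*2^i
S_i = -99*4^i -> [-99, -396, -1584, -6336, -25344]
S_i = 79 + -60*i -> [79, 19, -41, -101, -161]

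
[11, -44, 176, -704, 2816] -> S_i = 11*-4^i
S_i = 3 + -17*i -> [3, -14, -31, -48, -65]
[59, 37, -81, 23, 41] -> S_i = Random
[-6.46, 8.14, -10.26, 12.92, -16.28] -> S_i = -6.46*(-1.26)^i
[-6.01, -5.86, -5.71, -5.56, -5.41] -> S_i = -6.01 + 0.15*i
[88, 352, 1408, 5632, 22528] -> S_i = 88*4^i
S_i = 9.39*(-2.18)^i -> [9.39, -20.47, 44.63, -97.28, 212.08]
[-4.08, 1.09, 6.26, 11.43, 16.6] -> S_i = -4.08 + 5.17*i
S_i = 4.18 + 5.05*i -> [4.18, 9.23, 14.28, 19.33, 24.38]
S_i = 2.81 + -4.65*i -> [2.81, -1.84, -6.49, -11.14, -15.79]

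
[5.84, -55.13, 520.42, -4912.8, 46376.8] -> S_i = 5.84*(-9.44)^i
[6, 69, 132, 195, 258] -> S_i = 6 + 63*i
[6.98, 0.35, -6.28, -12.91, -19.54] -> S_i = 6.98 + -6.63*i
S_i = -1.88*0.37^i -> [-1.88, -0.7, -0.26, -0.1, -0.04]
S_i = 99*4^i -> [99, 396, 1584, 6336, 25344]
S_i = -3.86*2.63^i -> [-3.86, -10.15, -26.7, -70.22, -184.68]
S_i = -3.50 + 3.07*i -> [-3.5, -0.43, 2.64, 5.71, 8.78]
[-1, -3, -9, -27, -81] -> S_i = -1*3^i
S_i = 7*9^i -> [7, 63, 567, 5103, 45927]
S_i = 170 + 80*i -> [170, 250, 330, 410, 490]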